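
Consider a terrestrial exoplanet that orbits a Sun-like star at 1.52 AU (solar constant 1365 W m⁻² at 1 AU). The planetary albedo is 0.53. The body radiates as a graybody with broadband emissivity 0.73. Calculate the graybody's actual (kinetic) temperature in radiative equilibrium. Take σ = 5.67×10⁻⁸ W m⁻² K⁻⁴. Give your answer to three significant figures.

Flux at the orbit: S = 1365/(1.52)² = 590.8 W m⁻².
Absorbed flux (global mean): S(1−α)/4 = 590.8·0.47/4 = 69.42 W m⁻².
Equating to εσT⁴ with ε = 0.73: T = (69.42/0.73σ)^(1/4) = 202.4 K.

202 K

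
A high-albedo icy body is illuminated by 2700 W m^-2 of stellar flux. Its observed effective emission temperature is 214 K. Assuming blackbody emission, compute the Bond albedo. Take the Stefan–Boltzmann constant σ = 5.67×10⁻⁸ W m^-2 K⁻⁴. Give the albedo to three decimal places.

Rearranging the radiative balance, α = 1 − 4σT⁴/S.
4σT⁴ = 4·5.67×10⁻⁸·(214)⁴ = 475.7 W m^-2.
Hence α = 1 − 475.7/2700 = 0.8238.

0.824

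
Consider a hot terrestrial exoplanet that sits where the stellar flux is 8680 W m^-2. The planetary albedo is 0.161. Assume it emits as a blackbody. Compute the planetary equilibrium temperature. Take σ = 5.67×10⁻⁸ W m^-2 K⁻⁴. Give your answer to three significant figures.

Absorbed flux (global mean): S(1−α)/4 = 8680·0.839/4 = 1821 W m^-2.
Balancing against σT⁴: T = (1821/5.67×10⁻⁸)^(1/4) = 423.3 K.

423 kelvin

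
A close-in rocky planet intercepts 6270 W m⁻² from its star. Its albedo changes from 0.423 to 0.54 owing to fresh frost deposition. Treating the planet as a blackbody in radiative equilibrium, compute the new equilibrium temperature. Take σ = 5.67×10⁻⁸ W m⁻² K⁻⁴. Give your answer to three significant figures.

336 K

T₂ = [S(1−α₂)/(4σ)]^(1/4) = [6270·0.46/(4σ)]^(1/4) = 335.8 K.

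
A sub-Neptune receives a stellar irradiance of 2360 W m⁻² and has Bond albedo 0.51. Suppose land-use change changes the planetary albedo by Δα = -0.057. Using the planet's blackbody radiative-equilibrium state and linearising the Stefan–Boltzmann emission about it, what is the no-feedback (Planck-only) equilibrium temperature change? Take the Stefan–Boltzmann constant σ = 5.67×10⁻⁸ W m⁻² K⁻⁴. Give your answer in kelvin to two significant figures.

Reference equilibrium: T_e = [S(1−α)/(4σ)]^(1/4) = 267.2 K.
The change in absorbed flux is Δ[S(1−α)/4] = −SΔα/4 = 33.63 W m⁻².
The Planck feedback parameter is 4σT_e³ = 4.328 W m⁻²/K.
Hence the no-feedback warming is ΔF/(4σT_e³) = 7.77 K.

7.8 K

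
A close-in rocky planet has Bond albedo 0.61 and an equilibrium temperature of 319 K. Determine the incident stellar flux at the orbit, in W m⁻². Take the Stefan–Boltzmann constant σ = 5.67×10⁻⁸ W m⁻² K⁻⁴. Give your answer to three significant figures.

From S(1−α)/4 = σT⁴: S = 4σT⁴/(1−α).
The emitted flux is σT⁴ = 587.1 W m⁻².
So S = 4×587.1/(1−0.61) = 6022 W m⁻².

6020 W m⁻²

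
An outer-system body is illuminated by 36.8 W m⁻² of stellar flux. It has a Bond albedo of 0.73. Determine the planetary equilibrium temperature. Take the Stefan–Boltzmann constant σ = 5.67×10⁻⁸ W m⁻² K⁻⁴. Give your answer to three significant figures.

81.4 K

Absorbed flux (global mean): S(1−α)/4 = 36.80·0.27/4 = 2.484 W m⁻².
Set σT⁴ = 2.484 → T = (2.484/σ)^(1/4) = 81.36 K.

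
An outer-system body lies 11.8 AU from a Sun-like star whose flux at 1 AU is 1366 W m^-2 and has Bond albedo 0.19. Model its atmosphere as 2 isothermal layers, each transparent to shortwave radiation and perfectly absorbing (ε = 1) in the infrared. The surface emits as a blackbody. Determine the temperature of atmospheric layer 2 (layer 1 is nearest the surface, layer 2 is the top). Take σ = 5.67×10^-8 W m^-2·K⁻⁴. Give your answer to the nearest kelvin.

By the inverse-square law, S = 1366/11.8² = 9.810 W m^-2.
Top-of-atmosphere balance: σT_e⁴ = S(1−α)/4 = 1.987 W m^-2 → T_e = 76.94 K.
The net upward flux σT_e⁴ is constant between every pair of levels, so T_k⁴ = (N+1−k)T_e⁴.
T_2 = (1)^(1/4)·76.94 = 76.94 K.

77 K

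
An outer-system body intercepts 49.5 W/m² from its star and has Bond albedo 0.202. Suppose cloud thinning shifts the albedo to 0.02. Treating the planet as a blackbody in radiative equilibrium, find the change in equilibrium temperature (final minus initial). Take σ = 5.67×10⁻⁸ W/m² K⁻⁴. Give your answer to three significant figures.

Initial: T₁ = [S(1−0.202)/(4σ)]^(1/4) = 114.9 K.
Final:   T₂ = [S(1−0.02)/(4σ)]^(1/4) = 120.9 K.
ΔT = T₂ − T₁ = 6.054 K.

6.05 K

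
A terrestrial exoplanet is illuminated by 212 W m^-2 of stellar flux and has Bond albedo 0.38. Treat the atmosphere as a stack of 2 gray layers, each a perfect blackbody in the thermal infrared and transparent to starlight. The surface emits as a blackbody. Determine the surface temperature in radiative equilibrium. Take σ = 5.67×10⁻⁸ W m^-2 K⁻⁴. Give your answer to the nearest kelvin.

Top-of-atmosphere balance: σT_e⁴ = S(1−α)/4 = 32.86 W m^-2 → T_e = 155.2 K.
Layer-by-layer balance gives σT_s⁴ = (N+1)σT_e⁴, so T_s = 3^¼·155.2 = 204.2 K.

204 K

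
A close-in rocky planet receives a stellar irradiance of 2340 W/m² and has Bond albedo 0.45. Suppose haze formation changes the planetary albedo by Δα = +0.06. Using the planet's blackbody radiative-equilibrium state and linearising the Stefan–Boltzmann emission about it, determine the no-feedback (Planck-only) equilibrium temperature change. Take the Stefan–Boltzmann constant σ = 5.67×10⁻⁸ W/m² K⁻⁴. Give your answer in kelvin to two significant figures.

-7.5 K

Reference equilibrium: T_e = [S(1−α)/(4σ)]^(1/4) = 274.5 K.
ΔF = −(S/4)Δα = −(2340/4)×(+0.06) = -35.10 W/m².
The Planck feedback parameter is 4σT_e³ = 4.689 W/m²/K.
ΔT₀ = ΔF/λ_P = -35.10/4.689 = -7.49 K.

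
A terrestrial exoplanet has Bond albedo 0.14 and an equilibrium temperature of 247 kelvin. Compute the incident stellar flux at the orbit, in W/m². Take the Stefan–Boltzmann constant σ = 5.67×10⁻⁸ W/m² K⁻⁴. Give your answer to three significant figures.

Invert the energy balance for S: S = 4σT⁴/(1−α).
σT⁴ = 5.67×10⁻⁸·(247)⁴ = 211.0 W/m².
So S = 4×211.0/(1−0.14) = 981.6 W/m².

982 W/m²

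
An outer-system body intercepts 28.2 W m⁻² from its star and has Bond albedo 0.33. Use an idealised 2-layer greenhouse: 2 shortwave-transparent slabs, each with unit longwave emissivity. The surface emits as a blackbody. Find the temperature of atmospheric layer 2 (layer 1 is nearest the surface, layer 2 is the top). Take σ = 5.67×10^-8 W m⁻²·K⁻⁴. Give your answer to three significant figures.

OLR = S(1−α)/4 = 4.723 W m⁻²; the top layer radiates at T_e = 95.54 K.
In the N-layer model, layer k (counted from the surface) has T_k = (N+1−k)^(1/4)·T_e.
With k = 2: T_2 = (2+1−2)^¼·95.54 K = 95.54 K.

95.5 K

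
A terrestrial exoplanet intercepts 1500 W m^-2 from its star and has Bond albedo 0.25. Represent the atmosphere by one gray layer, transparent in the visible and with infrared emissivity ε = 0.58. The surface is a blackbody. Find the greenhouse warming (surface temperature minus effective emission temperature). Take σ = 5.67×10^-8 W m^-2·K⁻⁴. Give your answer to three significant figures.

Effective emission temperature (TOA balance): σT_e⁴ = S(1−α)/4 = 281.2 W m^-2 → T_e = 265.4 K.
Surface balance with a leaky layer gives σT_s⁴ = σT_e⁴·2/(2−ε), so T_s = T_e·[2/(2−0.58)]^(1/4) = 289.1 K.
Greenhouse warming: T_s − T_e = 23.72 K.

23.7 K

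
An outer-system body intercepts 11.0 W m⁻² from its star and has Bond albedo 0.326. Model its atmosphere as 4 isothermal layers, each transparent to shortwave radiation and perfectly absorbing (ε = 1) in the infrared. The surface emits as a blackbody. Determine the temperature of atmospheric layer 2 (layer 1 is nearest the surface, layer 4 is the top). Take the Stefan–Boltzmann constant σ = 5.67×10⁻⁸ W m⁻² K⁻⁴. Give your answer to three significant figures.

Top-of-atmosphere balance: σT_e⁴ = S(1−α)/4 = 1.853 W m⁻² → T_e = 75.61 K.
Each opaque layer satisfies 2T_j⁴ = T_{j−1}⁴ + T_{j+1}⁴, giving T_k⁴ = (N+1−k)T_e⁴.
With k = 2: T_2 = (4+1−2)^¼·75.61 K = 99.51 K.

99.5 kelvin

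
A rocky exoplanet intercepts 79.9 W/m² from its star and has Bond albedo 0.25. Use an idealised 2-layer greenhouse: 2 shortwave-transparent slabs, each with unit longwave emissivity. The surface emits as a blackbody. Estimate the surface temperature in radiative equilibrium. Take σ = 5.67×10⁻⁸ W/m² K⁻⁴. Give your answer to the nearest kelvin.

168 K

OLR = S(1−α)/4 = 14.98 W/m²; the top layer radiates at T_e = 127.5 K.
Layer-by-layer balance gives σT_s⁴ = (N+1)σT_e⁴, so T_s = 3^¼·127.5 = 167.8 K.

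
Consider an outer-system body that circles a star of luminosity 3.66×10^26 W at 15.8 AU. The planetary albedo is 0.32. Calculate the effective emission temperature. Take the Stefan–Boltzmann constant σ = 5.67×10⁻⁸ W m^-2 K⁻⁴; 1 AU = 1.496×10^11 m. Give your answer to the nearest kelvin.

63 kelvin

d = 15.8 × 1.496×10^11 m = 2.364×10^12 m.
Spreading L over a sphere of radius d: S = 3.66×10^26/(4π·2.36×10^12²) = 5.213 W m^-2.
Absorbed flux (global mean): S(1−α)/4 = 5.213·0.68/4 = 0.8862 W m^-2.
Set σT⁴ = 0.8862 → T = (0.8862/σ)^(1/4) = 62.88 K.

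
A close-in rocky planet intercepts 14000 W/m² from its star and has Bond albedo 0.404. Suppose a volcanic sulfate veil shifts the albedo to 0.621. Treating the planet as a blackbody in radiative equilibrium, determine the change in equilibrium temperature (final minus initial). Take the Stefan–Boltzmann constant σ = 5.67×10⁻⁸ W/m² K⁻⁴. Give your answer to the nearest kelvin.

-47 K

With α = 0.404, T₁ = 438.0 K.
Final:   T₂ = [S(1−0.621)/(4σ)]^(1/4) = 391.1 K.
ΔT = T₂ − T₁ = -46.86 K.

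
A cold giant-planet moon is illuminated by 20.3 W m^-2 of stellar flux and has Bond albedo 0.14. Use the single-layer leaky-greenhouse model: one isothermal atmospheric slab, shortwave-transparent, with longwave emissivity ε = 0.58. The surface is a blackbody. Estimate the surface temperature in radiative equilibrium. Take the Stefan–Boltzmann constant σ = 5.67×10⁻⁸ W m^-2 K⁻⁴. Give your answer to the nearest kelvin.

The planet radiates to space at T_e = [S(1−α)/(4σ)]^(1/4) = 93.67 K.
The surface balance (absorbed SW + ε·downward IR = σT_s⁴) with T_a⁴ = T_s⁴/2 reduces to T_s = T_e·[2/(2−ε)]^¼ = 102.0 K.

102 kelvin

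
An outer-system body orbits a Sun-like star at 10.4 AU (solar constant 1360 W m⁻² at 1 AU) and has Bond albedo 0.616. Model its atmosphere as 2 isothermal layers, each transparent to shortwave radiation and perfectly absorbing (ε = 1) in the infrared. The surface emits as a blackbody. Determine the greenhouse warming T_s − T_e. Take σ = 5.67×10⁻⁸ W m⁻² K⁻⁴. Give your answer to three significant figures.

21.5 K

By the inverse-square law, S = 1360/10.4² = 12.57 W m⁻².
The effective emission temperature is T_e = [S(1−α)/(4σ)]^¼ = 67.93 K.
T_s = (N+1)^(1/4)·T_e = 89.40 K.
So the greenhouse effect raises the surface by 89.40 − 67.93 = 21.47 K.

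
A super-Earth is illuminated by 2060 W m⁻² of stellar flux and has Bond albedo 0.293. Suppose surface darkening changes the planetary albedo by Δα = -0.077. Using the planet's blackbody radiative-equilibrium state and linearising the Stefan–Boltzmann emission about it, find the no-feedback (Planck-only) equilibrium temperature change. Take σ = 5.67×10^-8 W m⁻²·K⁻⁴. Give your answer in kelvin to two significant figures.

7.7 K

Unperturbed T_e = [2060·(1−0.293)/(4σ)]^¼ = 283.1 K.
The change in absorbed flux is Δ[S(1−α)/4] = −SΔα/4 = 39.66 W m⁻².
Planck response: λ_P = 4σT_e³ = 4·5.67×10⁻⁸·(283.1)³ = 5.145 W m⁻²/K.
So ΔT₀ = 39.66/5.145 = 7.71 K.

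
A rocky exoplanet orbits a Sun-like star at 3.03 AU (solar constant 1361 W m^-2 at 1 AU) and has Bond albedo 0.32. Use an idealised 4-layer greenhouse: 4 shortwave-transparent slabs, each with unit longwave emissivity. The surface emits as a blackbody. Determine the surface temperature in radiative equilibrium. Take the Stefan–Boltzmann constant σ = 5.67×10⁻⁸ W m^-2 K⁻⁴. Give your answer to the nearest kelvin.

Flux at the orbit: S = 1361/(3.03)² = 148.2 W m^-2.
OLR = S(1−α)/4 = 25.20 W m^-2; the top layer radiates at T_e = 145.2 K.
For an N-layer opaque stack, T_s⁴ = (N+1)T_e⁴, hence T_s = (5)^(1/4)×145.2 K = 217.1 K.

217 K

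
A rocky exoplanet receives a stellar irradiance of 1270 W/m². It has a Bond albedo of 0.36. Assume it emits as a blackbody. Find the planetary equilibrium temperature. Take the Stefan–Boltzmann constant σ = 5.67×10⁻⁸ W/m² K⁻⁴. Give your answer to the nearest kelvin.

The planet absorbs (1−α)S over its disc πR² and re-emits over 4πR², so the mean absorbed flux is (1−0.36)·1270/4 = 203.2 W/m².
In equilibrium σT⁴ equals this, so T = 244.7 K.

245 K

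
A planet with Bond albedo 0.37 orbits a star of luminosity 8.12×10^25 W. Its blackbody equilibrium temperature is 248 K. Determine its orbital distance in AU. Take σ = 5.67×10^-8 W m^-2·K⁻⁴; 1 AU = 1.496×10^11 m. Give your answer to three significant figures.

0.460 AU

Energy balance gives S = 4σT⁴/(1−α) = 1362 W m^-2.
Then d = [L/(4πS)]^(1/2) = 6.888×10^10 m, i.e. 0.4605 AU.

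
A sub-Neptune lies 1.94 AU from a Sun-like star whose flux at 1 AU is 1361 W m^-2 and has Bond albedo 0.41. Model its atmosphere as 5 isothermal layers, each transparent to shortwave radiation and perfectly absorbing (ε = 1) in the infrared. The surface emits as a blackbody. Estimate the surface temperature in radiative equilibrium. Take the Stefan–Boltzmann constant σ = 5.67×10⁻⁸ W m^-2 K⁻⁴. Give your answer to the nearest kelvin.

By the inverse-square law, S = 1361/1.94² = 361.6 W m^-2.
Top-of-atmosphere balance: σT_e⁴ = S(1−α)/4 = 53.34 W m^-2 → T_e = 175.1 K.
For an N-layer opaque stack, T_s⁴ = (N+1)T_e⁴, hence T_s = (6)^(1/4)×175.1 K = 274.1 K.

274 K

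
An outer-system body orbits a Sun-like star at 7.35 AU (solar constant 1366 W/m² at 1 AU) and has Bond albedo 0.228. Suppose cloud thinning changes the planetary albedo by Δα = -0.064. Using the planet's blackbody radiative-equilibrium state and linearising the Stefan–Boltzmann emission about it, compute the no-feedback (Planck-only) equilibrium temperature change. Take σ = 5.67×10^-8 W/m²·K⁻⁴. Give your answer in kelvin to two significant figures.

By the inverse-square law, S = 1366/7.35² = 25.29 W/m².
Reference equilibrium: T_e = [S(1−α)/(4σ)]^(1/4) = 96.32 K.
TOA radiative forcing: ΔF = −S·Δα/4 = −25.29·(-0.064)/4 = 0.4046 W/m².
Planck response: λ_P = 4σT_e³ = 4·5.67×10⁻⁸·(96.32)³ = 0.2027 W/m²/K.
Hence the no-feedback warming is ΔF/(4σT_e³) = 2.00 K.

2.0 kelvin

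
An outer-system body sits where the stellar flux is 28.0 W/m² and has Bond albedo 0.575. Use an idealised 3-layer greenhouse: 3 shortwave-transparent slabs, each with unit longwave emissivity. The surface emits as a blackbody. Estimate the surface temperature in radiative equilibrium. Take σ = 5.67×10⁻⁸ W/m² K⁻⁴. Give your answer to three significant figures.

120 K

OLR = S(1−α)/4 = 2.975 W/m²; the top layer radiates at T_e = 85.11 K.
With N = 3 opaque layers, T_s = (N+1)^(1/4)·T_e = 4^(1/4)·85.11 = 120.4 K.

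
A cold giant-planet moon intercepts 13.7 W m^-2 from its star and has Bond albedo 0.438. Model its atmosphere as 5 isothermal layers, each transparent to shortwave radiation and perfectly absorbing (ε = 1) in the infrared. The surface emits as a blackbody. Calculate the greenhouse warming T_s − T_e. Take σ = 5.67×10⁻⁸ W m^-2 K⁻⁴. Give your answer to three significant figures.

OLR = S(1−α)/4 = 1.925 W m^-2; the top layer radiates at T_e = 76.33 K.
T_s = (N+1)^(1/4)·T_e = 119.5 K.
So the greenhouse effect raises the surface by 119.5 − 76.33 = 43.13 K.

43.1 K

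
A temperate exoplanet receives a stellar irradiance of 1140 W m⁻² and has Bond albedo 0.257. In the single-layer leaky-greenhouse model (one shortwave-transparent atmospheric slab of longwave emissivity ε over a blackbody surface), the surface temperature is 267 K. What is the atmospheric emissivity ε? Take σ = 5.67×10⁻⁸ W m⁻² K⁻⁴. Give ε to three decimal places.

Effective temperature: T_e = [S(1−α)/(4σ)]^(1/4) = 247.2 K.
T_s⁴ = T_e⁴·2/(2−ε) → ε = 2 − 2(T_e/T_s)⁴ = 2 − 2·(247.2/267)⁴ = 0.5303.

0.530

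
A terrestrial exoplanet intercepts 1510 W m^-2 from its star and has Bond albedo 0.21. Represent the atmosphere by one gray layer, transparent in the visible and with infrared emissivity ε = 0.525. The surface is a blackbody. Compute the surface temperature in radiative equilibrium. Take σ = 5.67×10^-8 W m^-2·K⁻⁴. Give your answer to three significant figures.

Effective emission temperature (TOA balance): σT_e⁴ = S(1−α)/4 = 298.2 W m^-2 → T_e = 269.3 K.
For a single slab of emissivity ε, T_s⁴ = 2T_e⁴/(2−ε); thus T_s = 269.3·(1.356)^(1/4) = 290.6 K.

291 K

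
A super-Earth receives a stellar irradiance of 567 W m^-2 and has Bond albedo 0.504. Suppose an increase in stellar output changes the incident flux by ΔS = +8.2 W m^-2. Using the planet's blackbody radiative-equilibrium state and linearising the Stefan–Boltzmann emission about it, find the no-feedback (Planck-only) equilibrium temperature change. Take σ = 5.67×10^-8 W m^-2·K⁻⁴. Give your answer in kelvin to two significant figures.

The baseline emission temperature is T_e = 187.7 K.
Only a fraction (1−α) is absorbed and it's spread over 4πR², so ΔF = (1−α)ΔS/4 = 1.017 W m^-2.
The Planck feedback parameter is 4σT_e³ = 1.499 W m^-2/K.
So ΔT₀ = 1.017/1.499 = 0.678 K.

0.68 K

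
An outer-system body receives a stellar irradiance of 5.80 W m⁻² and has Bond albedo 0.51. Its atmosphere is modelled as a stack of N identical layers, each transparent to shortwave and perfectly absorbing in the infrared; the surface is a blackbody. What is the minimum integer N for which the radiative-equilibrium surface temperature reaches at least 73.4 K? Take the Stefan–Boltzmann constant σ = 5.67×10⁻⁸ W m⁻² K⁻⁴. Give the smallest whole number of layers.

2

OLR = S(1−α)/4 = 0.7105 W m⁻²; the top layer radiates at T_e = 59.50 K.
Need (N+1)T_e⁴ ≥ T_s⁴, i.e. N+1 ≥ (73.4/59.50)⁴ = 2.316.
The minimum whole number is N = 2.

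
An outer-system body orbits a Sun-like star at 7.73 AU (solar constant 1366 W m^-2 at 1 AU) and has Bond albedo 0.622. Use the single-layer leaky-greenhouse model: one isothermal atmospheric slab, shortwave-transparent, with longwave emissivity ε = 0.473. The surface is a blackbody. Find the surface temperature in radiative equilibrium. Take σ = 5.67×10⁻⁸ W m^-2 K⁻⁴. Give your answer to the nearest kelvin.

84 K

Flux at the orbit: S = 1366/(7.73)² = 22.86 W m^-2.
At the top of the atmosphere, σT_e⁴ = S(1−α)/4 = 2.160 W m^-2, giving T_e = 78.57 K.
The surface balance (absorbed SW + ε·downward IR = σT_s⁴) with T_a⁴ = T_s⁴/2 reduces to T_s = T_e·[2/(2−ε)]^¼ = 84.05 K.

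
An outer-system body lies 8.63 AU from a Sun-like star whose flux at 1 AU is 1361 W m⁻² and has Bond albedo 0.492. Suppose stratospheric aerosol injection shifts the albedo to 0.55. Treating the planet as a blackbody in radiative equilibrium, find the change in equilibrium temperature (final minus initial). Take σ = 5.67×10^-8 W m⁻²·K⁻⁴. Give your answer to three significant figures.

Irradiance scales as 1/d², so S = 1361 W m⁻² × (1/8.63)² = 18.27 W m⁻².
Before: T₁ = [18.27·0.508/(4σ)]^(1/4) = 79.99 K.
After:  T₂ = [18.27·0.45/(4σ)]^(1/4) = 77.60 K.
ΔT = T₂ − T₁ = -2.388 K.

-2.39 kelvin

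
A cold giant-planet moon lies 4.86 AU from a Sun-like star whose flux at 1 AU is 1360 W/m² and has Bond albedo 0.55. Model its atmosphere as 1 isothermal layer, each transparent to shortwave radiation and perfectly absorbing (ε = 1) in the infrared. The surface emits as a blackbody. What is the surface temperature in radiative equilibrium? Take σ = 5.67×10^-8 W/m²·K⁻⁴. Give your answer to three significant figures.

Flux at the orbit: S = 1360/(4.86)² = 57.58 W/m².
Top-of-atmosphere balance: σT_e⁴ = S(1−α)/4 = 6.478 W/m² → T_e = 103.4 K.
With N = 1 opaque layers, T_s = (N+1)^(1/4)·T_e = 2^(1/4)·103.4 = 122.9 K.

123 K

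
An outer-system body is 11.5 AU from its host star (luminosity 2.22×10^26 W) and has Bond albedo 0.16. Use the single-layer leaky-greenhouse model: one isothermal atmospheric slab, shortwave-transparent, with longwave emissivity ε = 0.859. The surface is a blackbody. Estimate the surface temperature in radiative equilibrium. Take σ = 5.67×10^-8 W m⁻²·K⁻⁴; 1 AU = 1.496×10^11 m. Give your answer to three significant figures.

78.9 K

d = 11.5 × 1.496×10^11 m = 1.720×10^12 m.
Flux at the orbit: S = L/(4πd²) = 2.22×10^26/(4π·(1.72×10^12)²) = 5.969 W m⁻².
Effective emission temperature (TOA balance): σT_e⁴ = S(1−α)/4 = 1.253 W m⁻² → T_e = 68.57 K.
The surface balance (absorbed SW + ε·downward IR = σT_s⁴) with T_a⁴ = T_s⁴/2 reduces to T_s = T_e·[2/(2−ε)]^¼ = 78.90 K.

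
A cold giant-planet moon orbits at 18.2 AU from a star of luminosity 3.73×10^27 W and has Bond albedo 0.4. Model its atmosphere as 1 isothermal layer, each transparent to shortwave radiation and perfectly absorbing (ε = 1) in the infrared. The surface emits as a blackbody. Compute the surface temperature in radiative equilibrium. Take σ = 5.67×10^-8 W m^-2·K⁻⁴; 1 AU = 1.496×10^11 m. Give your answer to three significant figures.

d = 18.2 × 1.496×10^11 m = 2.723×10^12 m.
Flux at the orbit: S = L/(4πd²) = 3.73×10^27/(4π·(2.72×10^12)²) = 40.04 W m^-2.
Top-of-atmosphere balance: σT_e⁴ = S(1−α)/4 = 6.006 W m^-2 → T_e = 101.4 K.
With N = 1 opaque layers, T_s = (N+1)^(1/4)·T_e = 2^(1/4)·101.4 = 120.6 K.

121 K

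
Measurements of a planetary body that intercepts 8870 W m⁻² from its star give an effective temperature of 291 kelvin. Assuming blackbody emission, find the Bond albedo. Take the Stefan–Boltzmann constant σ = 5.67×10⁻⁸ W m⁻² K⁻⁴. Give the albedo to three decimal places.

From σT⁴ = S(1−α)/4 we invert for α: 1−α = 4σT⁴/S.
σT⁴ = 406.6 W m⁻², so 4σT⁴ = 1626 W m⁻².
Hence α = 1 − 1626/8870 = 0.8166.

0.817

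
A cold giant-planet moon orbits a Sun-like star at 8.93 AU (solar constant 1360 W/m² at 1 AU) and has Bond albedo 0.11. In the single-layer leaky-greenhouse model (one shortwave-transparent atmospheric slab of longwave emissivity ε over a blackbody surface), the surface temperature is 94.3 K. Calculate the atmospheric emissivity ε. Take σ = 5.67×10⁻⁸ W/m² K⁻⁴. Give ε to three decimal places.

Irradiance scales as 1/d², so S = 1360 W/m² × (1/8.93)² = 17.05 W/m².
Effective temperature: T_e = [S(1−α)/(4σ)]^(1/4) = 90.45 K.
T_s⁴ = T_e⁴·2/(2−ε) → ε = 2 − 2(T_e/T_s)⁴ = 2 − 2·(90.45/94.3)⁴ = 0.3074.

0.307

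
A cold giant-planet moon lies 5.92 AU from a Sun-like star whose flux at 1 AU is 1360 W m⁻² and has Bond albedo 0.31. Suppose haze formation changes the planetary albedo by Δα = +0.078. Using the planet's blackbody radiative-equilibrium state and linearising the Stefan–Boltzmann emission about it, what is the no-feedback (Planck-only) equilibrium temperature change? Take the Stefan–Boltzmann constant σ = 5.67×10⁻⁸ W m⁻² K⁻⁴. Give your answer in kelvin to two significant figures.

-2.9 K

Irradiance scales as 1/d², so S = 1360 W m⁻² × (1/5.92)² = 38.81 W m⁻².
The baseline emission temperature is T_e = 104.2 K.
The change in absorbed flux is Δ[S(1−α)/4] = −SΔα/4 = -0.7567 W m⁻².
Planck response: λ_P = 4σT_e³ = 4·5.67×10⁻⁸·(104.2)³ = 0.2569 W m⁻²/K.
ΔT₀ = ΔF/λ_P = -0.7567/0.2569 = -2.95 K.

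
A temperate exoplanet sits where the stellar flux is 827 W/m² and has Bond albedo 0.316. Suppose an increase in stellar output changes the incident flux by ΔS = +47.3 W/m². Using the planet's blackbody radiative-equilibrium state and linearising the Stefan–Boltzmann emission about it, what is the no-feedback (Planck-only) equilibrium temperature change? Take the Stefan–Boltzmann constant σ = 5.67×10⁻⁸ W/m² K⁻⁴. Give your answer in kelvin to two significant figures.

3.2 kelvin

Unperturbed T_e = [827.0·(1−0.316)/(4σ)]^¼ = 223.5 K.
Only a fraction (1−α) is absorbed and it's spread over 4πR², so ΔF = (1−α)ΔS/4 = 8.088 W/m².
The Planck feedback parameter is 4σT_e³ = 2.531 W/m²/K.
So ΔT₀ = 8.088/2.531 = 3.20 K.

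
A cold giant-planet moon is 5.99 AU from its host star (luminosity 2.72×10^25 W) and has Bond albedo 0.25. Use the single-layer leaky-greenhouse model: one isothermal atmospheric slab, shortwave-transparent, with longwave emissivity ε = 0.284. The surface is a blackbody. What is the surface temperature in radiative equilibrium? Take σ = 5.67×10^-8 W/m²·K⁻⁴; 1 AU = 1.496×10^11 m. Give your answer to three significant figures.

56.8 K

d = 5.99 × 1.496×10^11 m = 8.961×10^11 m.
Spreading L over a sphere of radius d: S = 2.72×10^25/(4π·8.96×10^11²) = 2.696 W/m².
Effective emission temperature (TOA balance): σT_e⁴ = S(1−α)/4 = 0.5054 W/m² → T_e = 54.64 K.
The surface balance (absorbed SW + ε·downward IR = σT_s⁴) with T_a⁴ = T_s⁴/2 reduces to T_s = T_e·[2/(2−ε)]^¼ = 56.77 K.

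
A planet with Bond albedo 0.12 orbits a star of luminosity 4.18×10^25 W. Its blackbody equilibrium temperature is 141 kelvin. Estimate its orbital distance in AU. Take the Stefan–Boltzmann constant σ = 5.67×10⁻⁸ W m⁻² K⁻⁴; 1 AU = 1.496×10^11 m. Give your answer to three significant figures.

Energy balance gives S = 4σT⁴/(1−α) = 101.9 W m⁻².
S = L/(4πd²) → d = √(L/4πS) = √(4.18×10^25/(4π·101.9)) = 1.807×10^11 m = 1.208 AU.

1.21 AU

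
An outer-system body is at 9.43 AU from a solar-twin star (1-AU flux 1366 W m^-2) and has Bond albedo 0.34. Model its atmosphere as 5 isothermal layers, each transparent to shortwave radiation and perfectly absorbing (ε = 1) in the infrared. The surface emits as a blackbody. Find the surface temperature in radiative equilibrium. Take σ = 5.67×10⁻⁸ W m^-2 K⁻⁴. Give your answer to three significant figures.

By the inverse-square law, S = 1366/9.43² = 15.36 W m^-2.
The effective emission temperature is T_e = [S(1−α)/(4σ)]^¼ = 81.77 K.
With N = 5 opaque layers, T_s = (N+1)^(1/4)·T_e = 6^(1/4)·81.77 = 128.0 K.

128 K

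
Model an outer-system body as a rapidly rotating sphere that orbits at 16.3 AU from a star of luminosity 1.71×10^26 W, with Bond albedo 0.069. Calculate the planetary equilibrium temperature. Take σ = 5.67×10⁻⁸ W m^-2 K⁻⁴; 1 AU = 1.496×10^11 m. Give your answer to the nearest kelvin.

55 K

d = 16.3 × 1.496×10^11 m = 2.438×10^12 m.
Spreading L over a sphere of radius d: S = 1.71×10^26/(4π·2.44×10^12²) = 2.288 W m^-2.
Averaging over the sphere, the absorbed flux is S(1−α)/4 = 0.5326 W m^-2.
Balancing against σT⁴: T = (0.5326/5.67×10⁻⁸)^(1/4) = 55.36 K.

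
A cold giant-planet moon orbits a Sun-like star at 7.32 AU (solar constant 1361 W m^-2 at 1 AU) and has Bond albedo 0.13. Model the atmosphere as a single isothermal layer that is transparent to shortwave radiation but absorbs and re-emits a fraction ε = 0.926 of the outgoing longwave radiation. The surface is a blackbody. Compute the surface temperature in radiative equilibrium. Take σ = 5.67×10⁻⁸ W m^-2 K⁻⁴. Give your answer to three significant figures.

Flux at the orbit: S = 1361/(7.32)² = 25.40 W m^-2.
At the top of the atmosphere, σT_e⁴ = S(1−α)/4 = 5.525 W m^-2, giving T_e = 99.35 K.
The surface balance (absorbed SW + ε·downward IR = σT_s⁴) with T_a⁴ = T_s⁴/2 reduces to T_s = T_e·[2/(2−ε)]^¼ = 116.1 K.

116 kelvin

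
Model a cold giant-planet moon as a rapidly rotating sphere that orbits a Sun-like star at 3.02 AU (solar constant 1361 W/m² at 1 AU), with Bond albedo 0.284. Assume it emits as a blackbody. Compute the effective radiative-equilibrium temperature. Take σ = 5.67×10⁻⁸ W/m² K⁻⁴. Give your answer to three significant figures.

147 K

By the inverse-square law, S = 1361/3.02² = 149.2 W/m².
Absorbed flux (global mean): S(1−α)/4 = 149.2·0.716/4 = 26.71 W/m².
In equilibrium σT⁴ equals this, so T = 147.3 K.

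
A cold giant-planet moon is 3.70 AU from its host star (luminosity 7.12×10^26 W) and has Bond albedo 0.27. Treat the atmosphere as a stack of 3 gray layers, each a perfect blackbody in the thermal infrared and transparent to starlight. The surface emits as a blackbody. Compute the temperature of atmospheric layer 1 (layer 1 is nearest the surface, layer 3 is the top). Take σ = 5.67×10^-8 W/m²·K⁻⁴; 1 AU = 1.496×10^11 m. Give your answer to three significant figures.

d = 3.70 × 1.496×10^11 m = 5.535×10^11 m.
Flux at the orbit: S = L/(4πd²) = 7.12×10^26/(4π·(5.54×10^11)²) = 184.9 W/m².
Top-of-atmosphere balance: σT_e⁴ = S(1−α)/4 = 33.75 W/m² → T_e = 156.2 K.
The net upward flux σT_e⁴ is constant between every pair of levels, so T_k⁴ = (N+1−k)T_e⁴.
T_1 = (3)^(1/4)·156.2 = 205.6 K.

206 kelvin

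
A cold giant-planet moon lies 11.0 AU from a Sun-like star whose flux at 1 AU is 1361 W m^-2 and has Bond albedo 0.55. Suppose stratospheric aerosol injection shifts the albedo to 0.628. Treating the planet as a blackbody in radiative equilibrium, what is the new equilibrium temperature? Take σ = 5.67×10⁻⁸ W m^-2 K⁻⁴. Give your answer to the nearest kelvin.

66 K

Flux at the orbit: S = 1361/(11.0)² = 11.25 W m^-2.
T₂ = [S(1−α₂)/(4σ)]^(1/4) = [11.25·0.372/(4σ)]^(1/4) = 65.54 K.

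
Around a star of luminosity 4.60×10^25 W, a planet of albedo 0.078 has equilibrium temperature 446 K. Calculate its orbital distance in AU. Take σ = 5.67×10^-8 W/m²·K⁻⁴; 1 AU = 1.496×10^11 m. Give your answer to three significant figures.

Energy balance gives S = 4σT⁴/(1−α) = 9733 W/m².
From L = 4πd²S, d = √(4.60×10^25/(4π·9733)) = 1.939×10^10 m = 0.1296 AU.

0.130 AU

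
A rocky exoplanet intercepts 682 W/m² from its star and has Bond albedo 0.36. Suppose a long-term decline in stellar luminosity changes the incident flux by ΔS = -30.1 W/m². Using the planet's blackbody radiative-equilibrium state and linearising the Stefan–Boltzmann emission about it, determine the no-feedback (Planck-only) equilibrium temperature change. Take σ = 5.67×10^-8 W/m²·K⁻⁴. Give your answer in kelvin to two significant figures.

Reference equilibrium: T_e = [S(1−α)/(4σ)]^(1/4) = 209.4 K.
Only a fraction (1−α) is absorbed and it's spread over 4πR², so ΔF = (1−α)ΔS/4 = -4.816 W/m².
The Planck feedback parameter is 4σT_e³ = 2.084 W/m²/K.
So ΔT₀ = -4.816/2.084 = -2.31 K.

-2.3 kelvin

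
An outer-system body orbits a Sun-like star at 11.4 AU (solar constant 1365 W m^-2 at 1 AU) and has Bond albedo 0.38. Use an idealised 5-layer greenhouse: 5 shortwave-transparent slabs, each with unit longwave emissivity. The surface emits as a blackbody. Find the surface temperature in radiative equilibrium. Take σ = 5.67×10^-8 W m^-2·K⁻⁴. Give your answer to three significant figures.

Irradiance scales as 1/d², so S = 1365 W m^-2 × (1/11.4)² = 10.50 W m^-2.
Top-of-atmosphere balance: σT_e⁴ = S(1−α)/4 = 1.628 W m^-2 → T_e = 73.20 K.
For an N-layer opaque stack, T_s⁴ = (N+1)T_e⁴, hence T_s = (6)^(1/4)×73.20 K = 114.6 K.

115 kelvin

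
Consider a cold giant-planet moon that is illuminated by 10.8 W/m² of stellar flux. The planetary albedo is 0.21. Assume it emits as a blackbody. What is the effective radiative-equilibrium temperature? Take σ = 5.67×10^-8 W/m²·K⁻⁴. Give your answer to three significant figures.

78.3 K

The planet absorbs (1−α)S over its disc πR² and re-emits over 4πR², so the mean absorbed flux is (1−0.21)·10.80/4 = 2.133 W/m².
Balancing against σT⁴: T = (2.133/5.67×10⁻⁸)^(1/4) = 78.32 K.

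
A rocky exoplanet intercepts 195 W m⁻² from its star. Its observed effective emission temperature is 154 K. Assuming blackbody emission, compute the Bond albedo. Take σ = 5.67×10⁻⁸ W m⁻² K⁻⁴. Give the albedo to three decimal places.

0.346

Energy balance: S(1−α)/4 = σT⁴, so 1−α = 4σT⁴/S.
σT⁴ = 31.89 W m⁻², so 4σT⁴ = 127.6 W m⁻².
Hence α = 1 − 127.6/195.0 = 0.3458.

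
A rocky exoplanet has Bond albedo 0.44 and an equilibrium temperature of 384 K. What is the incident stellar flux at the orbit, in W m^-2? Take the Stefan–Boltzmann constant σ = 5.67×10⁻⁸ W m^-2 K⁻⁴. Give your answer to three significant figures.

8810 W m^-2

Invert the energy balance for S: S = 4σT⁴/(1−α).
σT⁴ = 5.67×10⁻⁸·(384)⁴ = 1233 W m^-2.
S = 4·1233/0.56 = 8806 W m^-2.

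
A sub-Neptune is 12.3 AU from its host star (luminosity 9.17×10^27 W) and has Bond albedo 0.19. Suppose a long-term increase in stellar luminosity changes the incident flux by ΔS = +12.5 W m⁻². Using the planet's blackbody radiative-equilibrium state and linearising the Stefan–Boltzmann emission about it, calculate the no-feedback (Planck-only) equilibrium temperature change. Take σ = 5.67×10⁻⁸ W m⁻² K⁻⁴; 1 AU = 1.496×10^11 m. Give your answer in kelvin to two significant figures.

2.4 kelvin

Orbital distance: d = 12.3 AU = 1.840×10^12 m.
Flux at the orbit: S = L/(4πd²) = 9.17×10^27/(4π·(1.84×10^12)²) = 215.5 W m⁻².
Unperturbed T_e = [215.5·(1−0.19)/(4σ)]^¼ = 166.6 K.
ΔF = Δ[S(1−α)]/4 = (1−0.19)·+12.5/4 = 2.531 W m⁻².
The Planck feedback parameter is 4σT_e³ = 1.048 W m⁻²/K.
Hence the no-feedback warming is ΔF/(4σT_e³) = 2.42 K.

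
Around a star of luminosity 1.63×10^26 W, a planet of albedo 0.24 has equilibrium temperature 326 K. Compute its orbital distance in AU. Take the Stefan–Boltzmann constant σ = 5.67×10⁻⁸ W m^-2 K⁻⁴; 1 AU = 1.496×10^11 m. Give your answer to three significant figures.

The flux needed for this T is 4σT⁴/(1−0.24) = 3371 W m^-2.
Then d = [L/(4πS)]^(1/2) = 6.204×10^10 m, i.e. 0.4147 AU.

0.415 AU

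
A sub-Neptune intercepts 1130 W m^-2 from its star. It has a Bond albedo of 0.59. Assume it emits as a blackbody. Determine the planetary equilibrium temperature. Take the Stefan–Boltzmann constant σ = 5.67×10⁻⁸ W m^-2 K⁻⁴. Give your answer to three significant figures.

213 kelvin

The planet absorbs (1−α)S over its disc πR² and re-emits over 4πR², so the mean absorbed flux is (1−0.59)·1130/4 = 115.8 W m^-2.
Balancing against σT⁴: T = (115.8/5.67×10⁻⁸)^(1/4) = 212.6 K.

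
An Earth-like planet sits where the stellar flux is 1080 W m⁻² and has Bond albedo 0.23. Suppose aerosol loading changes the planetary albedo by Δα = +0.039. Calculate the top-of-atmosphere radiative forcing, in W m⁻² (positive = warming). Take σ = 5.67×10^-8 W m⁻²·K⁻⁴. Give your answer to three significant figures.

The change in absorbed flux is Δ[S(1−α)/4] = −SΔα/4 = -10.53 W m⁻².

-10.5 W m⁻²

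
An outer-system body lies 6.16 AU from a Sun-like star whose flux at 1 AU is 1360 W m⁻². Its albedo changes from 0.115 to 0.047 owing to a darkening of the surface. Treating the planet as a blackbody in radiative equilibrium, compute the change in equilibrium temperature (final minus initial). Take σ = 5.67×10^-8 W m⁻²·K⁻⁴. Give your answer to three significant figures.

2.03 kelvin

Flux at the orbit: S = 1360/(6.16)² = 35.84 W m⁻².
Before: T₁ = [35.84·0.885/(4σ)]^(1/4) = 108.7 K.
After:  T₂ = [35.84·0.953/(4σ)]^(1/4) = 110.8 K.
Change: 110.8 − 108.7 = 2.031 K.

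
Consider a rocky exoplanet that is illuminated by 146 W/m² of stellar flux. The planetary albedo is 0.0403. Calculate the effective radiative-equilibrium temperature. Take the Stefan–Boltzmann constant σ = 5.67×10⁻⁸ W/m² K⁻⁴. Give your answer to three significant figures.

158 K

Absorbed flux (global mean): S(1−α)/4 = 146.0·0.96/4 = 35.03 W/m².
Balancing against σT⁴: T = (35.03/5.67×10⁻⁸)^(1/4) = 157.7 K.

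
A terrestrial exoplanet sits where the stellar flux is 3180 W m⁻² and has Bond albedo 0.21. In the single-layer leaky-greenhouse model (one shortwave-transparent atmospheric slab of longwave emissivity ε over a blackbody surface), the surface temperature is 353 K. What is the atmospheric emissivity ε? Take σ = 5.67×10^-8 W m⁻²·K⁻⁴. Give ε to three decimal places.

0.573

First, T_e = [3180·(1−0.21)/(4σ)]^(1/4) = 324.4 K.
T_s⁴ = T_e⁴·2/(2−ε) → ε = 2 − 2(T_e/T_s)⁴ = 2 − 2·(324.4/353)⁴ = 0.5733.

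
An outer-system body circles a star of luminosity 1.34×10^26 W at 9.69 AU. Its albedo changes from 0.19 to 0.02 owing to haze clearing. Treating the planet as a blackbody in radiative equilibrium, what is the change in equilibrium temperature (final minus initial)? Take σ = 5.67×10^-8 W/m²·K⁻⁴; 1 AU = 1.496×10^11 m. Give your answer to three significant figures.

Orbital distance: d = 9.69 AU = 1.450×10^12 m.
S = L/(4πd²) = 5.074 W/m².
With α = 0.19, T₁ = 65.25 K.
After:  T₂ = [5.074·0.98/(4σ)]^(1/4) = 68.43 K.
ΔT = T₂ − T₁ = 3.183 K.

3.18 K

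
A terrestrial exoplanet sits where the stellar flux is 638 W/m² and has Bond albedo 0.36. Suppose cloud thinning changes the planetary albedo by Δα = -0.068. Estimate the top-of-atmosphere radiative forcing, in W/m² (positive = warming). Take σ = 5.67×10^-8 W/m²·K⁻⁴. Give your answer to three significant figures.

10.8 W/m²

TOA radiative forcing: ΔF = −S·Δα/4 = −638.0·(-0.068)/4 = 10.85 W/m².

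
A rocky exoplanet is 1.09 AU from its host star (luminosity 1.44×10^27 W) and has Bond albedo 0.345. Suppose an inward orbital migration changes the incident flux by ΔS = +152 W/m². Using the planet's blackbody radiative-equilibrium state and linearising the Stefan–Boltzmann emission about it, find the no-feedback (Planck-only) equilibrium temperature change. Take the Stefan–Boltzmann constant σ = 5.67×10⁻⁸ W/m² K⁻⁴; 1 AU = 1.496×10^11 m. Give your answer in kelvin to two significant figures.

Orbital distance: d = 1.09 AU = 1.631×10^11 m.
Flux at the orbit: S = L/(4πd²) = 1.44×10^27/(4π·(1.63×10^11)²) = 4310 W/m².
The baseline emission temperature is T_e = 334.0 K.
Only a fraction (1−α) is absorbed and it's spread over 4πR², so ΔF = (1−α)ΔS/4 = 24.89 W/m².
Linearising σT⁴ gives d(σT⁴)/dT = 4σT_e³ = 8.451 W/m² per K.
ΔT₀ = ΔF/λ_P = 24.89/8.451 = 2.95 K.

2.9 K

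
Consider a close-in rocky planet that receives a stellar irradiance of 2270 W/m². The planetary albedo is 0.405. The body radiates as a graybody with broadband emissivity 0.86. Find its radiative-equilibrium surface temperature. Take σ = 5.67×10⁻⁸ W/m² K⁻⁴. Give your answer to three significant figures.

Averaging over the sphere, the absorbed flux is S(1−α)/4 = 337.7 W/m².
Radiative balance εσT⁴ = 337.7 gives T = [337.7/(0.86·σ)]^(1/4) = 288.5 K.

288 K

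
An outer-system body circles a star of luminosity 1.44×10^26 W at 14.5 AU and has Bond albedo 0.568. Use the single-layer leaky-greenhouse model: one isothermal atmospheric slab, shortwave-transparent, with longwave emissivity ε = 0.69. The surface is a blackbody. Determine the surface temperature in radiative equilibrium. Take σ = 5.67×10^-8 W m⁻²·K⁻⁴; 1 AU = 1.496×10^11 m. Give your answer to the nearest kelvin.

52 K

d = 14.5 × 1.496×10^11 m = 2.169×10^12 m.
Spreading L over a sphere of radius d: S = 1.44×10^26/(4π·2.17×10^12²) = 2.435 W m⁻².
Effective emission temperature (TOA balance): σT_e⁴ = S(1−α)/4 = 0.2630 W m⁻² → T_e = 46.41 K.
The surface balance (absorbed SW + ε·downward IR = σT_s⁴) with T_a⁴ = T_s⁴/2 reduces to T_s = T_e·[2/(2−ε)]^¼ = 51.59 K.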